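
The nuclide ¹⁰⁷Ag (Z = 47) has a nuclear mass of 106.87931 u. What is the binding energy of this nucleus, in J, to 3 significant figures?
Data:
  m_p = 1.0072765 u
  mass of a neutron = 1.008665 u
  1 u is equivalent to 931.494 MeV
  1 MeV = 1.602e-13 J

Mass of separated nucleons = 47(1.0072765) + 60(1.008665) = 47.3419955 + 60.519900 = 107.8618955 u
Mass defect Δm = 107.8618955 − 106.87931 = 0.9825855 u
Binding energy = Δm·c² = 0.9825855 × 931.494 MeV/u = 915.272 MeV
In joules: 915.272 MeV × 1.602e-13 J/MeV = 1.4663e-10 J

1.47e-10 J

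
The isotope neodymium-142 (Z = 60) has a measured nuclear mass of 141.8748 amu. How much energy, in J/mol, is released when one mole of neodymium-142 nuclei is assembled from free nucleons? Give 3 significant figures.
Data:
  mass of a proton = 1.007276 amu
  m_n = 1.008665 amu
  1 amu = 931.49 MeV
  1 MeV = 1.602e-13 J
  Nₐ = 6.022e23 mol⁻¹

1.14e+14 J/mol

With 60 protons and 82 neutrons (A = 142):
Σm = 60·m_p + 82·m_n = 60.436560 + 82.710530 = 143.147090 amu
Mass defect Δm = 143.147090 − 141.8748 = 1.272290 amu
E_B = 1.272290 × 931.49 = 1185.13 MeV
Per nucleus in joules: 1185.13 MeV × 1.602e-13 J/MeV = 1.8986e-10 J
Per mole: 1.8986e-10 J × 6.022e23 mol⁻¹ = 1.1433e+14 J/mol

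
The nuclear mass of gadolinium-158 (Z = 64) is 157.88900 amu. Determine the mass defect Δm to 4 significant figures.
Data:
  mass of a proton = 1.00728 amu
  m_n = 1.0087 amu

1.395 amu

With 64 protons and 94 neutrons (A = 158):
Mass of separated nucleons = 64(1.00728) + 94(1.0087) = 64.46592 + 94.8178 = 159.28372 amu
Mass defect Δm = 159.28372 − 157.88900 = 1.39472 amu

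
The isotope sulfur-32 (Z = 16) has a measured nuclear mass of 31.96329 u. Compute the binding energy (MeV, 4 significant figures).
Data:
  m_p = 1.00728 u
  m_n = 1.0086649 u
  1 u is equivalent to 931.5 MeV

271.8 MeV

The nucleus contains 16 protons and 32 − 16 = 16 neutrons.
Total constituent mass: 16 × 1.00728 + 16 × 1.0086649 = 32.2551184 u
The mass defect is 32.2551184 − 31.96329 = 0.2918284 u.
E_B = 0.2918284 × 931.5 = 271.838 MeV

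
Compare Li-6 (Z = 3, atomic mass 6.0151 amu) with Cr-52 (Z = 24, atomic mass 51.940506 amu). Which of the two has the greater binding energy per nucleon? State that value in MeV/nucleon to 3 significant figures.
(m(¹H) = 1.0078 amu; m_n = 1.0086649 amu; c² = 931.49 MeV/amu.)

Cr-52; 8.77 MeV/nucleon

Li-6: Σm = 3(1.0078) + 3(1.0086649) = 6.0493947 amu; Δm = 0.0342947 amu; E_B = 31.945 MeV; E_B/A = 5.324 MeV
Cr-52: Σm = 24(1.0078) + 28(1.0086649) = 52.4298172 amu; Δm = 0.4893112 amu; E_B = 455.79 MeV; E_B/A = 8.765 MeV
Cr-52 has the higher binding energy per nucleon, so it is the more tightly bound nucleus.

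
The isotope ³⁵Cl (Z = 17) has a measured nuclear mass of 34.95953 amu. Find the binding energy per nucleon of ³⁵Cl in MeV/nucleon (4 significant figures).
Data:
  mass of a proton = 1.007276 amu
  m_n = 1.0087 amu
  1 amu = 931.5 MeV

With 17 protons and 18 neutrons (A = 35):
Σm = 17·m_p + 18·m_n = 17.123692 + 18.1566 = 35.280292 amu
Mass defect Δm = 35.280292 − 34.95953 = 0.320762 amu
Binding energy = Δm·c² = 0.320762 × 931.5 MeV/amu = 298.790 MeV
Dividing by A = 35 gives 8.537 MeV per nucleon.

8.537 MeV/nucleon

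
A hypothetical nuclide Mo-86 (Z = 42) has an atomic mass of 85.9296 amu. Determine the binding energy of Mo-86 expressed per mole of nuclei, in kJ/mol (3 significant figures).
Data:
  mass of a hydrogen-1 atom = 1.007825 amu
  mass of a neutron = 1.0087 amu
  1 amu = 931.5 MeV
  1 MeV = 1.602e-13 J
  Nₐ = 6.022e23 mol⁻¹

The nucleus contains 42 protons and 86 − 42 = 44 neutrons.
Total constituent mass: 42 × 1.007825 + 44 × 1.0087 = 86.711450 amu
The mass defect is 86.711450 − 85.9296 = 0.781850 amu.
Binding energy = Δm·c² = 0.781850 × 931.5 MeV/amu = 728.293 MeV
Per nucleus in joules: 728.293 MeV × 1.602e-13 J/MeV = 1.1667e-10 J
Per mole: 1.1667e-10 J × 6.022e23 mol⁻¹ = 7.0259e+13 J/mol

7.03e+10 kJ/mol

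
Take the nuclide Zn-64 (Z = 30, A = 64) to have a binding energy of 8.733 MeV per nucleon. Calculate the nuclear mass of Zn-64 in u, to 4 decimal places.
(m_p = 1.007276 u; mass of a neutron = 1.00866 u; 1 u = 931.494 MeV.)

Total binding energy = 64 × 8.733 = 558.912 MeV
Mass defect = 558.912 MeV / (931.494 MeV/u) = 0.600017 u
Constituent mass = 30(1.007276) + 34(1.00866) = 64.512720 u
Nuclear mass = 64.512720 − 0.600017 = 63.912703 u ≈ 63.9127 u (to 4 decimal places)

63.9127 u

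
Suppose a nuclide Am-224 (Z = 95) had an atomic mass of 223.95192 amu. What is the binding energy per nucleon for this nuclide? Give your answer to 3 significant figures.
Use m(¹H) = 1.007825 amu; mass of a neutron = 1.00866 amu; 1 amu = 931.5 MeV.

The nucleus contains 95 protons and 224 − 95 = 129 neutrons.
Mass of separated nucleons = 95(1.007825) + 129(1.00866) = 95.743375 + 130.11714 = 225.860515 amu
The mass defect is 225.860515 − 223.95192 = 1.908595 amu.
E_B = 1.908595 × 931.5 = 1777.86 MeV
BE/A = 1777.86 MeV / 224 = 7.937 MeV/nucleon

7.94 MeV/nucleon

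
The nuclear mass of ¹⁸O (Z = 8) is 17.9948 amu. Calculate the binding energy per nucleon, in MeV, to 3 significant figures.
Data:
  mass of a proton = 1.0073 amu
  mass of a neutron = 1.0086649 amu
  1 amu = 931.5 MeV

Σm = 8·m_p + 10·m_n = 8.0584 + 10.0866490 = 18.1450490 amu
The mass defect is 18.1450490 − 17.9948 = 0.1502490 amu.
E_B = 0.1502490 × 931.5 = 139.957 MeV
Per nucleon: 139.957 / 18 = 7.775 MeV

7.78 MeV/nucleon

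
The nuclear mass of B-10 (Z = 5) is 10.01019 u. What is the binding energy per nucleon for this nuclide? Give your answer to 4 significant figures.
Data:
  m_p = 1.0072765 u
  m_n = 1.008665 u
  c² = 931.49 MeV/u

6.475 MeV/nucleon

Mass of separated nucleons = 5(1.0072765) + 5(1.008665) = 5.0363825 + 5.043325 = 10.0797075 u
Δm = 10.0797075 − 10.01019 = 0.0695175 u
E_B = 0.0695175 × 931.49 = 64.7549 MeV
BE/A = 64.7549 MeV / 10 = 6.475 MeV/nucleon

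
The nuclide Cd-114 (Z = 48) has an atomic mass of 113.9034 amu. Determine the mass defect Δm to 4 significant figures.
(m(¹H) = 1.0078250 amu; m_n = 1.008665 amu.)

Total constituent mass: 48 × 1.0078250 + 66 × 1.008665 = 114.9474900 amu
Δm = 114.9474900 − 113.9034 = 1.0440900 amu

1.044 amu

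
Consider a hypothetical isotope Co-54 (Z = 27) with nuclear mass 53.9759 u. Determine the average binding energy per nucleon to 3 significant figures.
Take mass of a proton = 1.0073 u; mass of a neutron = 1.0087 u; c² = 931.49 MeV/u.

Σm = 27·m_p + 27·m_n = 27.1971 + 27.2349 = 54.4320 u
Mass defect Δm = 54.4320 − 53.9759 = 0.4561 u
Binding energy = Δm·c² = 0.4561 × 931.49 MeV/u = 424.853 MeV
BE/A = 424.853 MeV / 54 = 7.868 MeV/nucleon

7.87 MeV/nucleon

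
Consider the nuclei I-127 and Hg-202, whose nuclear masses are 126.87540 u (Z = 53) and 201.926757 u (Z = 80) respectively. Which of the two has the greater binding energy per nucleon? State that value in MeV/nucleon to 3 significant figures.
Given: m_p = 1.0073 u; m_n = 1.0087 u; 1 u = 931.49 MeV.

I-127: Σm = 53(1.0073) + 74(1.0087) = 128.0307 u; Δm = 1.15530 u; E_B = 1076.2 MeV; E_B/A = 8.474 MeV
Hg-202: Σm = 80(1.0073) + 122(1.0087) = 203.6454 u; Δm = 1.718643 u; E_B = 1600.9 MeV; E_B/A = 7.925 MeV
I-127 has the higher binding energy per nucleon, so it is the more tightly bound nucleus.

I-127; 8.47 MeV/nucleon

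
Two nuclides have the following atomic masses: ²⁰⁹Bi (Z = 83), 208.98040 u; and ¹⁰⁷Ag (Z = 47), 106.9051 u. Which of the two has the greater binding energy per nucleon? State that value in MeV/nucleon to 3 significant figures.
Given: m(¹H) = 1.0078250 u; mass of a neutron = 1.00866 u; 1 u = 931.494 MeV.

¹⁰⁷Ag; 8.55 MeV/nucleon

²⁰⁹Bi: Σm = 83(1.0078250) + 126(1.00866) = 210.7406350 u; Δm = 1.7602350 u; E_B = 1639.6 MeV; E_B/A = 7.845 MeV
¹⁰⁷Ag: Σm = 47(1.0078250) + 60(1.00866) = 107.8873750 u; Δm = 0.9822750 u; E_B = 914.98 MeV; E_B/A = 8.551 MeV
¹⁰⁷Ag has the higher binding energy per nucleon, so it is the more tightly bound nucleus.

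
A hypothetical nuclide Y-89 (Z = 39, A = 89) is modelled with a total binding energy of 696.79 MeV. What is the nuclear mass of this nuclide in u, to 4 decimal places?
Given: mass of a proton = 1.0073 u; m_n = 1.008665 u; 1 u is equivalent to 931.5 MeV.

Mass defect = 696.79 MeV / (931.5 MeV/u) = 0.748030 u
Constituent mass = 39(1.0073) + 50(1.008665) = 89.717950 u
Nuclear mass = 89.717950 − 0.748030 = 88.969920 u ≈ 88.9699 u (to 4 decimal places)

88.9699 u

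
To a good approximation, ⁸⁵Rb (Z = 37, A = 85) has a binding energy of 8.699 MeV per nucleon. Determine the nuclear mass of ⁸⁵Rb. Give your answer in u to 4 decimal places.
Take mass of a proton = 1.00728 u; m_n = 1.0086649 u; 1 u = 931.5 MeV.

Total binding energy = 85 × 8.699 = 739.415 MeV
Mass defect = 739.415 MeV / (931.5 MeV/u) = 0.793790 u
Constituent mass = 37(1.00728) + 48(1.0086649) = 85.6852752 u
Nuclear mass = 85.6852752 − 0.793790 = 84.8914852 u ≈ 84.8915 u (to 4 decimal places)

84.8915 u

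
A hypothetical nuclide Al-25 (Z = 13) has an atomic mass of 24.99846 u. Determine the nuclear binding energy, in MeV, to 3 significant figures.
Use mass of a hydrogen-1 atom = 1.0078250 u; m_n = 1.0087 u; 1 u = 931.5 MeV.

Total constituent mass: 13 × 1.0078250 + 12 × 1.0087 = 25.2061250 u
The mass defect is 25.2061250 − 24.99846 = 0.2076650 u.
Converting to energy: 0.2076650 u × 931.5 MeV/u = 193.440 MeV

193 MeV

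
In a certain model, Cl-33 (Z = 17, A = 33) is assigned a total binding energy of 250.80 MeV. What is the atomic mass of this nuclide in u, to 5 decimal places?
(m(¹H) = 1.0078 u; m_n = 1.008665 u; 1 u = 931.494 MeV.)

Mass defect = 250.80 MeV / (931.494 MeV/u) = 0.2692449 u
Constituent mass = 17(1.0078) + 16(1.008665) = 33.271240 u
Atomic mass = 33.271240 − 0.2692449 = 33.0019951 u ≈ 33.00200 u (to 5 decimal places)

33.00200 u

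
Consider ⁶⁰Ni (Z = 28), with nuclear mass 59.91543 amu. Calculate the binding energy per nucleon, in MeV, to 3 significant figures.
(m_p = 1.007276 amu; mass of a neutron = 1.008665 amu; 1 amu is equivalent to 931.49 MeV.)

With 28 protons and 32 neutrons (A = 60):
Mass of separated nucleons = 28(1.007276) + 32(1.008665) = 28.203728 + 32.277280 = 60.481008 amu
The mass defect is 60.481008 − 59.91543 = 0.565578 amu.
Converting to energy: 0.565578 amu × 931.49 MeV/amu = 526.830 MeV
Dividing by A = 60 gives 8.781 MeV per nucleon.

8.78 MeV/nucleon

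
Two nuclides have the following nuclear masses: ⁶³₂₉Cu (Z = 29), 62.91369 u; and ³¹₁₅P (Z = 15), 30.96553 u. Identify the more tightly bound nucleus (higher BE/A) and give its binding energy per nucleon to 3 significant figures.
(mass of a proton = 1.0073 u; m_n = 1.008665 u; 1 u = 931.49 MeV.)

⁶³₂₉Cu: Σm = 29(1.0073) + 34(1.008665) = 63.506310 u; Δm = 0.592620 u; E_B = 552.02 MeV; E_B/A = 8.762 MeV
³¹₁₅P: Σm = 15(1.0073) + 16(1.008665) = 31.248140 u; Δm = 0.282610 u; E_B = 263.25 MeV; E_B/A = 8.492 MeV
⁶³₂₉Cu has the higher binding energy per nucleon, so it is the more tightly bound nucleus.

⁶³₂₉Cu; 8.76 MeV/nucleon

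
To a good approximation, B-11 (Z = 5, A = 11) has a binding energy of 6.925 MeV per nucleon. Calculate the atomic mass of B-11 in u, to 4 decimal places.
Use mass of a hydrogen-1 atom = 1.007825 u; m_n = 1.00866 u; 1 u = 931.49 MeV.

11.0093 u

Total binding energy = 11 × 6.925 = 76.175 MeV
Mass defect = 76.175 MeV / (931.49 MeV/u) = 0.081778 u
Constituent mass = 5(1.007825) + 6(1.00866) = 11.091085 u
Atomic mass = 11.091085 − 0.081778 = 11.009307 u ≈ 11.0093 u (to 4 decimal places)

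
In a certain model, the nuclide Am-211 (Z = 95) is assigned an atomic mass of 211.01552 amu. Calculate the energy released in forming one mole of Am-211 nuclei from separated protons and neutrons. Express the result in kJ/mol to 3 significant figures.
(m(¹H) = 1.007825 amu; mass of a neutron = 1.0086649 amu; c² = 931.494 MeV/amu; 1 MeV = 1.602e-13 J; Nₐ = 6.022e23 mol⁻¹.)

1.56e+11 kJ/mol

Total constituent mass: 95 × 1.007825 + 116 × 1.0086649 = 212.7485034 amu
Δm = 212.7485034 − 211.01552 = 1.7329834 amu
E_B = 1.7329834 × 931.494 = 1614.26 MeV
Per nucleus in joules: 1614.26 MeV × 1.602e-13 J/MeV = 2.5860e-10 J
Per mole: 2.5860e-10 J × 6.022e23 mol⁻¹ = 1.5573e+14 J/mol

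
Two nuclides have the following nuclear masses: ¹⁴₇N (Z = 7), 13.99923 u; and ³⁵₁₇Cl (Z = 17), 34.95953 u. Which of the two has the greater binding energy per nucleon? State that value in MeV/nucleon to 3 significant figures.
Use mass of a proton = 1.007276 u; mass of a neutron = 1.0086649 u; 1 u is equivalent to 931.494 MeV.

¹⁴₇N: Σm = 7(1.007276) + 7(1.0086649) = 14.1115863 u; Δm = 0.1123563 u; E_B = 104.66 MeV; E_B/A = 7.476 MeV
³⁵₁₇Cl: Σm = 17(1.007276) + 18(1.0086649) = 35.2796602 u; Δm = 0.3201302 u; E_B = 298.20 MeV; E_B/A = 8.520 MeV
³⁵₁₇Cl has the higher binding energy per nucleon, so it is the more tightly bound nucleus.

³⁵₁₇Cl; 8.52 MeV/nucleon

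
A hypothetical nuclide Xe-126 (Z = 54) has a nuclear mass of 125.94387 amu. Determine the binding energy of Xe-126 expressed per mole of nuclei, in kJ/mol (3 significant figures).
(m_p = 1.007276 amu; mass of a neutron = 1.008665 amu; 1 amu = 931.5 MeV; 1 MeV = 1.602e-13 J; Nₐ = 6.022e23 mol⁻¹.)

9.64e+10 kJ/mol

Z = 54, so N = A − Z = 126 − 54 = 72.
Mass of separated nucleons = 54(1.007276) + 72(1.008665) = 54.392904 + 72.623880 = 127.016784 amu
Mass defect Δm = 127.016784 − 125.94387 = 1.072914 amu
Binding energy = Δm·c² = 1.072914 × 931.5 MeV/amu = 999.419 MeV
Per nucleus in joules: 999.419 MeV × 1.602e-13 J/MeV = 1.6011e-10 J
Per mole: 1.6011e-10 J × 6.022e23 mol⁻¹ = 9.6418e+13 J/mol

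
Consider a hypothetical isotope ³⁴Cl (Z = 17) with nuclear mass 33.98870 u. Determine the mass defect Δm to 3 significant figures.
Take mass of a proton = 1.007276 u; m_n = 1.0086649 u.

0.282 u

Total constituent mass: 17 × 1.007276 + 17 × 1.0086649 = 34.2709953 u
The mass defect is 34.2709953 − 33.98870 = 0.2822953 u.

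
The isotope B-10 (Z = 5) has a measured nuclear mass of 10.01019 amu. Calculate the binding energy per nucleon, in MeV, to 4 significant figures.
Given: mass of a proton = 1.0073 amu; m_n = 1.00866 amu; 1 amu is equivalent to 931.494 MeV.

The nucleus contains 5 protons and 10 − 5 = 5 neutrons.
Total constituent mass: 5 × 1.0073 + 5 × 1.00866 = 10.07980 amu
The mass defect is 10.07980 − 10.01019 = 0.06961 amu.
Converting to energy: 0.06961 amu × 931.494 MeV/amu = 64.8413 MeV
Dividing by A = 10 gives 6.484 MeV per nucleon.

6.484 MeV/nucleon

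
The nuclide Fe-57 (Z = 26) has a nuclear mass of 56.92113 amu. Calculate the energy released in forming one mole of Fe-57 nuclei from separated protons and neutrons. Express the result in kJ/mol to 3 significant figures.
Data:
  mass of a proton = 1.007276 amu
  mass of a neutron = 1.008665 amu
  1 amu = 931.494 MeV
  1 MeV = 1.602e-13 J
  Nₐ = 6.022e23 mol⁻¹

4.82e+10 kJ/mol

Total constituent mass: 26 × 1.007276 + 31 × 1.008665 = 57.457791 amu
Δm = 57.457791 − 56.92113 = 0.536661 amu
E_B = 0.536661 × 931.494 = 499.897 MeV
Per nucleus in joules: 499.897 MeV × 1.602e-13 J/MeV = 8.0083e-11 J
Per mole: 8.0083e-11 J × 6.022e23 mol⁻¹ = 4.8226e+13 J/mol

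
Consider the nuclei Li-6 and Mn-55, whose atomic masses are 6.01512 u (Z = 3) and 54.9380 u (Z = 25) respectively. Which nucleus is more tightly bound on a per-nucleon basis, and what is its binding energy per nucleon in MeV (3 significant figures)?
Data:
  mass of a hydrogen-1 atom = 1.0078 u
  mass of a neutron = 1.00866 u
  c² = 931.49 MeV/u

Mn-55; 8.75 MeV/nucleon

Li-6: Σm = 3(1.0078) + 3(1.00866) = 6.04938 u; Δm = 0.03426 u; E_B = 31.913 MeV; E_B/A = 5.319 MeV
Mn-55: Σm = 25(1.0078) + 30(1.00866) = 55.45480 u; Δm = 0.51680 u; E_B = 481.39 MeV; E_B/A = 8.753 MeV
Mn-55 has the higher binding energy per nucleon, so it is the more tightly bound nucleus.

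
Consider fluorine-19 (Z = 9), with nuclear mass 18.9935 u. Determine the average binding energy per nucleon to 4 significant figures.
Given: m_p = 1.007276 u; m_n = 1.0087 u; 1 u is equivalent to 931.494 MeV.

The nucleus contains 9 protons and 19 − 9 = 10 neutrons.
Σm = 9·m_p + 10·m_n = 9.065484 + 10.0870 = 19.152484 u
Δm = 19.152484 − 18.9935 = 0.158984 u
Binding energy = Δm·c² = 0.158984 × 931.494 MeV/u = 148.093 MeV
BE/A = 148.093 MeV / 19 = 7.794 MeV/nucleon

7.794 MeV/nucleon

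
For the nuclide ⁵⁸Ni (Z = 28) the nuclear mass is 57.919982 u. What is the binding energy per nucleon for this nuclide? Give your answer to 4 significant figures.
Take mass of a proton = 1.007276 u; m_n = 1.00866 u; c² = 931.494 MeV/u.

8.729 MeV/nucleon

Z = 28, so N = A − Z = 58 − 28 = 30.
Mass of separated nucleons = 28(1.007276) + 30(1.00866) = 28.203728 + 30.25980 = 58.463528 u
The mass defect is 58.463528 − 57.919982 = 0.543546 u.
E_B = 0.543546 × 931.494 = 506.310 MeV
BE/A = 506.310 MeV / 58 = 8.729 MeV/nucleon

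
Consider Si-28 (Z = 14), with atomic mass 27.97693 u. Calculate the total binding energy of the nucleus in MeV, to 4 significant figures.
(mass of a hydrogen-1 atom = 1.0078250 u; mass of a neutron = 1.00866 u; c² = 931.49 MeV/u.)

Total constituent mass: 14 × 1.0078250 + 14 × 1.00866 = 28.2307900 u
Mass defect Δm = 28.2307900 − 27.97693 = 0.2538600 u
E_B = 0.2538600 × 931.49 = 236.468 MeV

236.5 MeV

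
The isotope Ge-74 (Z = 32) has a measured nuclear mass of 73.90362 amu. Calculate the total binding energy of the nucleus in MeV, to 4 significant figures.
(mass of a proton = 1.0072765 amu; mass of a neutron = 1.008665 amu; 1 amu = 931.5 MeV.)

645.7 MeV

Z = 32, so N = A − Z = 74 − 32 = 42.
Σm = 32·m_p + 42·m_n = 32.2328480 + 42.363930 = 74.5967780 amu
Mass defect Δm = 74.5967780 − 73.90362 = 0.6931580 amu
Binding energy = Δm·c² = 0.6931580 × 931.5 MeV/amu = 645.677 MeV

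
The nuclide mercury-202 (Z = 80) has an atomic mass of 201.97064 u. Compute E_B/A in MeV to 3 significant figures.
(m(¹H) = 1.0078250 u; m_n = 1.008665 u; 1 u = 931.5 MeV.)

Mass of separated nucleons = 80(1.0078250) + 122(1.008665) = 80.6260000 + 123.057130 = 203.6831300 u
Mass defect Δm = 203.6831300 − 201.97064 = 1.7124900 u
Binding energy = Δm·c² = 1.7124900 × 931.5 MeV/u = 1595.18 MeV
Per nucleon: 1595.18 / 202 = 7.897 MeV

7.90 MeV/nucleon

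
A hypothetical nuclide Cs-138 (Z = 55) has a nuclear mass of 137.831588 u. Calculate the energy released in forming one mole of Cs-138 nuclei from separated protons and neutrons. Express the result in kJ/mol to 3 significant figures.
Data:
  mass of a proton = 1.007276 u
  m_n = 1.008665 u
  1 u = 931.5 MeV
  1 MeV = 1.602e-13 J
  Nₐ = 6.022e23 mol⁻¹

With 55 protons and 83 neutrons (A = 138):
Σm = 55·m_p + 83·m_n = 55.400180 + 83.719195 = 139.119375 u
Mass defect Δm = 139.119375 − 137.831588 = 1.287787 u
Binding energy = Δm·c² = 1.287787 × 931.5 MeV/u = 1199.57 MeV
Per nucleus in joules: 1199.57 MeV × 1.602e-13 J/MeV = 1.9217e-10 J
Per mole: 1.9217e-10 J × 6.022e23 mol⁻¹ = 1.1572e+14 J/mol

1.16e+11 kJ/mol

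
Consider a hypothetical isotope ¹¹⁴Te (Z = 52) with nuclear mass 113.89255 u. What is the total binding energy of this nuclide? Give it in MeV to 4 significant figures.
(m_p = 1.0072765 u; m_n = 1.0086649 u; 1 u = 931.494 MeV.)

953.0 MeV

With 52 protons and 62 neutrons (A = 114):
Total constituent mass: 52 × 1.0072765 + 62 × 1.0086649 = 114.9156018 u
Mass defect Δm = 114.9156018 − 113.89255 = 1.0230518 u
Binding energy = Δm·c² = 1.0230518 × 931.494 MeV/u = 952.967 MeV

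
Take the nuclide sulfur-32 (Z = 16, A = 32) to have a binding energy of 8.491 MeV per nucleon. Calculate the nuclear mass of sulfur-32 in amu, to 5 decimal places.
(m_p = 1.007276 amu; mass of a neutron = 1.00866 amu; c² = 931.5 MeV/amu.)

Total binding energy = 32 × 8.491 = 271.712 MeV
Mass defect = 271.712 MeV / (931.5 MeV/amu) = 0.2916930 amu
Constituent mass = 16(1.007276) + 16(1.00866) = 32.254976 amu
Nuclear mass = 32.254976 − 0.2916930 = 31.9632830 amu ≈ 31.96328 amu (to 5 decimal places)

31.96328 amu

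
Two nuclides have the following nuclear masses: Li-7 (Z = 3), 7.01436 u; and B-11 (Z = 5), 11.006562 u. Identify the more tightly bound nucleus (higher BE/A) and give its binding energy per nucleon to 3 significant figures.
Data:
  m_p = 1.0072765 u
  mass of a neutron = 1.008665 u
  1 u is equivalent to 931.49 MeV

Li-7: Σm = 3(1.0072765) + 4(1.008665) = 7.0564895 u; Δm = 0.0421295 u; E_B = 39.243 MeV; E_B/A = 5.606 MeV
B-11: Σm = 5(1.0072765) + 6(1.008665) = 11.0883725 u; Δm = 0.0818105 u; E_B = 76.206 MeV; E_B/A = 6.928 MeV
B-11 has the higher binding energy per nucleon, so it is the more tightly bound nucleus.

B-11; 6.93 MeV/nucleon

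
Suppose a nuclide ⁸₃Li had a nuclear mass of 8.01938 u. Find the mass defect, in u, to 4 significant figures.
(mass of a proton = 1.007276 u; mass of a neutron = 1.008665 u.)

0.04577 u

Z = 3, so N = A − Z = 8 − 3 = 5.
Total constituent mass: 3 × 1.007276 + 5 × 1.008665 = 8.065153 u
Mass defect Δm = 8.065153 − 8.01938 = 0.045773 u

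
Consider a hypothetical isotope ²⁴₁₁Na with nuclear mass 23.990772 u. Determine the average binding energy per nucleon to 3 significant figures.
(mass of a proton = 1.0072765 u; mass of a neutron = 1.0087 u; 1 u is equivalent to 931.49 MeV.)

7.85 MeV/nucleon

Mass of separated nucleons = 11(1.0072765) + 13(1.0087) = 11.0800415 + 13.1131 = 24.1931415 u
Mass defect Δm = 24.1931415 − 23.990772 = 0.2023695 u
E_B = 0.2023695 × 931.49 = 188.505 MeV
Per nucleon: 188.505 / 24 = 7.854 MeV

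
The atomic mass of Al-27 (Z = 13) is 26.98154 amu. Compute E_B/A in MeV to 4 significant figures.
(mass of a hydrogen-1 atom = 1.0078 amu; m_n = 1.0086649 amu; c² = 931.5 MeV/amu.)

The nucleus contains 13 protons and 27 − 13 = 14 neutrons.
Σm = 13·m(¹H) + 14·m_n = 13.1014 + 14.1213086 = 27.2227086 amu
The mass defect is 27.2227086 − 26.98154 = 0.2411686 amu.
E_B = 0.2411686 × 931.5 = 224.649 MeV
BE/A = 224.649 MeV / 27 = 8.320 MeV/nucleon

8.320 MeV/nucleon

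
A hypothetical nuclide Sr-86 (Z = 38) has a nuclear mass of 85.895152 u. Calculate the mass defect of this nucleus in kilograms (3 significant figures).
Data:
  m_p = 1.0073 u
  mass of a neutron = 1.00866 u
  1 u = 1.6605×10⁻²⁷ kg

1.32e-27 kg

Σm = 38·m_p + 48·m_n = 38.2774 + 48.41568 = 86.69308 u
Δm = 86.69308 − 85.895152 = 0.797928 u
In SI units: 0.797928 u × 1.6605×10⁻²⁷ kg/u = 1.32496e-27 kg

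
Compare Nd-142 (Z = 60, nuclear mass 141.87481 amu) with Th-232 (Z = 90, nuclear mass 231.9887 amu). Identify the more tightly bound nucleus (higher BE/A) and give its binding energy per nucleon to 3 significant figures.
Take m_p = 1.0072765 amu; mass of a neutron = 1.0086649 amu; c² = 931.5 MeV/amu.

Nd-142; 8.35 MeV/nucleon

Nd-142: Σm = 60(1.0072765) + 82(1.0086649) = 143.1471118 amu; Δm = 1.2723018 amu; E_B = 1185.1 MeV; E_B/A = 8.346 MeV
Th-232: Σm = 90(1.0072765) + 142(1.0086649) = 233.8853008 amu; Δm = 1.8966008 amu; E_B = 1766.7 MeV; E_B/A = 7.615 MeV
Nd-142 has the higher binding energy per nucleon, so it is the more tightly bound nucleus.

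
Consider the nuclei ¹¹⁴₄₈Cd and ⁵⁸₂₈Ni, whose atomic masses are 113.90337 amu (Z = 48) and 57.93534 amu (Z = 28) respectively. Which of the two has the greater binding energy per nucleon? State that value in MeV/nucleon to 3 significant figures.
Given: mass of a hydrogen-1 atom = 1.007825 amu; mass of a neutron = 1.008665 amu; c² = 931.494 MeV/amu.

⁵⁸₂₈Ni; 8.73 MeV/nucleon

¹¹⁴₄₈Cd: Σm = 48(1.007825) + 66(1.008665) = 114.947490 amu; Δm = 1.044120 amu; E_B = 972.592 MeV; E_B/A = 8.532 MeV
⁵⁸₂₈Ni: Σm = 28(1.007825) + 30(1.008665) = 58.479050 amu; Δm = 0.543710 amu; E_B = 506.46 MeV; E_B/A = 8.732 MeV
⁵⁸₂₈Ni has the higher binding energy per nucleon, so it is the more tightly bound nucleus.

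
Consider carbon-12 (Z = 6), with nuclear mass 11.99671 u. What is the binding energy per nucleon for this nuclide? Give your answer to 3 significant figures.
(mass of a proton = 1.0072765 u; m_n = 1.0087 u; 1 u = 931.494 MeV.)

7.70 MeV/nucleon

The nucleus contains 6 protons and 12 − 6 = 6 neutrons.
Total constituent mass: 6 × 1.0072765 + 6 × 1.0087 = 12.0958590 u
Mass defect Δm = 12.0958590 − 11.99671 = 0.0991490 u
Converting to energy: 0.0991490 u × 931.494 MeV/u = 92.3567 MeV
Per nucleon: 92.3567 / 12 = 7.696 MeV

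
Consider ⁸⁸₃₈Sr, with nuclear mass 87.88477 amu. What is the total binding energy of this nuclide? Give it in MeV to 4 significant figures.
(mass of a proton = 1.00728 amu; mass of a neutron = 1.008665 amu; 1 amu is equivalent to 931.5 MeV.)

768.6 MeV

Σm = 38·m_p + 50·m_n = 38.27664 + 50.433250 = 88.709890 amu
The mass defect is 88.709890 − 87.88477 = 0.825120 amu.
Binding energy = Δm·c² = 0.825120 × 931.5 MeV/amu = 768.599 MeV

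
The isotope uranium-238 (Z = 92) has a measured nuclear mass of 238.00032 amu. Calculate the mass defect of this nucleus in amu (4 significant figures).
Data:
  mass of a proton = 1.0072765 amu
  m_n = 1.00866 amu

Z = 92, so N = A − Z = 238 − 92 = 146.
Σm = 92·m_p + 146·m_n = 92.6694380 + 147.26436 = 239.9337980 amu
Δm = 239.9337980 − 238.00032 = 1.9334780 amu

1.933 amu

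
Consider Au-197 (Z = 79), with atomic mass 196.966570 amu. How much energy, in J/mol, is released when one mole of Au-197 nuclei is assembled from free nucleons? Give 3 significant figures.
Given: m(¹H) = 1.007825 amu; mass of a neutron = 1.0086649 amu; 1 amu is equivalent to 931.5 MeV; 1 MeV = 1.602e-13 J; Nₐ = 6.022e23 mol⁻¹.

Σm = 79·m(¹H) + 118·m_n = 79.618175 + 119.0224582 = 198.6406332 amu
The mass defect is 198.6406332 − 196.966570 = 1.6740632 amu.
E_B = 1.6740632 × 931.5 = 1559.39 MeV
Per nucleus in joules: 1559.39 MeV × 1.602e-13 J/MeV = 2.4981e-10 J
Per mole: 2.4981e-10 J × 6.022e23 mol⁻¹ = 1.5044e+14 J/mol

1.50e+14 J/mol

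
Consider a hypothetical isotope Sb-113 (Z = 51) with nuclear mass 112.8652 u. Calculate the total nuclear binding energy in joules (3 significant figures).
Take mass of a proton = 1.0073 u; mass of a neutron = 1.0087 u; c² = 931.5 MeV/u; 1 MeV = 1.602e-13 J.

1.56e-10 J

The nucleus contains 51 protons and 113 − 51 = 62 neutrons.
Σm = 51·m_p + 62·m_n = 51.3723 + 62.5394 = 113.9117 u
The mass defect is 113.9117 − 112.8652 = 1.0465 u.
Binding energy = Δm·c² = 1.0465 × 931.5 MeV/u = 974.815 MeV
In joules: 974.815 MeV × 1.602e-13 J/MeV = 1.5617e-10 J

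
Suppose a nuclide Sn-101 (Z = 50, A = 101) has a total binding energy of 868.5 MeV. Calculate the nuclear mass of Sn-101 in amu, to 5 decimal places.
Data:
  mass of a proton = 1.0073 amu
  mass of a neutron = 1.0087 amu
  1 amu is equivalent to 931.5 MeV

Mass defect = 868.5 MeV / (931.5 MeV/amu) = 0.9323671 amu
Constituent mass = 50(1.0073) + 51(1.0087) = 101.8087 amu
Nuclear mass = 101.8087 − 0.9323671 = 100.8763329 amu ≈ 100.87633 amu (to 5 decimal places)

100.87633 amu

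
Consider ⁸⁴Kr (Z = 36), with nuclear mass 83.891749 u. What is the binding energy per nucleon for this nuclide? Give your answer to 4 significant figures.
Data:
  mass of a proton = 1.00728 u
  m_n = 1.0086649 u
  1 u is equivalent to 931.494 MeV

With 36 protons and 48 neutrons (A = 84):
Total constituent mass: 36 × 1.00728 + 48 × 1.0086649 = 84.6779952 u
The mass defect is 84.6779952 − 83.891749 = 0.7862462 u.
E_B = 0.7862462 × 931.494 = 732.384 MeV
BE/A = 732.384 MeV / 84 = 8.719 MeV/nucleon

8.719 MeV/nucleon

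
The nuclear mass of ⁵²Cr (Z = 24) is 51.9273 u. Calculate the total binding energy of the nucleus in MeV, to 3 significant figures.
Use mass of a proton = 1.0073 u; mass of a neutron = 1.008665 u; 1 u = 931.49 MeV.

The nucleus contains 24 protons and 52 − 24 = 28 neutrons.
Total constituent mass: 24 × 1.0073 + 28 × 1.008665 = 52.417820 u
The mass defect is 52.417820 − 51.9273 = 0.490520 u.
Binding energy = Δm·c² = 0.490520 × 931.49 MeV/u = 456.914 MeV

457 MeV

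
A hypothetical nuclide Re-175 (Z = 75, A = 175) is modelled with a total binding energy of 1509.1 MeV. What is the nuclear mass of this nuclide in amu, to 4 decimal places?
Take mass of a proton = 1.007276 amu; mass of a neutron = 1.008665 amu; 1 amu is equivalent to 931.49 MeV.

Mass defect = 1509.1 MeV / (931.49 MeV/amu) = 1.620093 amu
Constituent mass = 75(1.007276) + 100(1.008665) = 176.412200 amu
Nuclear mass = 176.412200 − 1.620093 = 174.792107 amu ≈ 174.7921 amu (to 4 decimal places)

174.7921 amu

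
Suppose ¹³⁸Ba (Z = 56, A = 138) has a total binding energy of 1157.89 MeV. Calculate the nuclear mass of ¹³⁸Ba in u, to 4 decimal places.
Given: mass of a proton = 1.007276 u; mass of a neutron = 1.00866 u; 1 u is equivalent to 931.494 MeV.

137.8745 u

Mass defect = 1157.89 MeV / (931.494 MeV/u) = 1.243046 u
Constituent mass = 56(1.007276) + 82(1.00866) = 139.117576 u
Nuclear mass = 139.117576 − 1.243046 = 137.874530 u ≈ 137.8745 u (to 4 decimal places)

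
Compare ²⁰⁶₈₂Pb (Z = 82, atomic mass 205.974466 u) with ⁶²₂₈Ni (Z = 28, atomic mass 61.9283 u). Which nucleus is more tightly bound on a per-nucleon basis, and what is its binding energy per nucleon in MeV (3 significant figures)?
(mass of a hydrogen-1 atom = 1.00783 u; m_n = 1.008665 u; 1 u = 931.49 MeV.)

⁶²₂₈Ni; 8.80 MeV/nucleon

²⁰⁶₈₂Pb: Σm = 82(1.00783) + 124(1.008665) = 207.716520 u; Δm = 1.742054 u; E_B = 1622.7 MeV; E_B/A = 7.877 MeV
⁶²₂₈Ni: Σm = 28(1.00783) + 34(1.008665) = 62.513850 u; Δm = 0.585550 u; E_B = 545.43 MeV; E_B/A = 8.797 MeV
⁶²₂₈Ni has the higher binding energy per nucleon, so it is the more tightly bound nucleus.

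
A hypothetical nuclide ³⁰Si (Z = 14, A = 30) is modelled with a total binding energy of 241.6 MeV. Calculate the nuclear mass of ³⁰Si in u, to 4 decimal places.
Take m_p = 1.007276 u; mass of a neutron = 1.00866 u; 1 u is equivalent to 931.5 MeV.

Mass defect = 241.6 MeV / (931.5 MeV/u) = 0.259367 u
Constituent mass = 14(1.007276) + 16(1.00866) = 30.240424 u
Nuclear mass = 30.240424 − 0.259367 = 29.981057 u ≈ 29.9811 u (to 4 decimal places)

29.9811 u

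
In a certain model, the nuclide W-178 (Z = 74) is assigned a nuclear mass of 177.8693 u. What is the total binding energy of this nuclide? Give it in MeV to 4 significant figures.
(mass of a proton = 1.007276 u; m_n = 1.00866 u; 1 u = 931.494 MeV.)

1462 MeV

Total constituent mass: 74 × 1.007276 + 104 × 1.00866 = 179.439064 u
Mass defect Δm = 179.439064 − 177.8693 = 1.569764 u
Converting to energy: 1.569764 u × 931.494 MeV/u = 1462.23 MeV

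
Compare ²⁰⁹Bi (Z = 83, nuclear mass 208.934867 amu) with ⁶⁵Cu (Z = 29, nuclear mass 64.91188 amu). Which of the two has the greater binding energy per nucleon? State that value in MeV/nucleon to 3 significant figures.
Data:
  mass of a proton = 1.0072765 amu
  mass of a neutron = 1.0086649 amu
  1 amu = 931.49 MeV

⁶⁵Cu; 8.76 MeV/nucleon

²⁰⁹Bi: Σm = 83(1.0072765) + 126(1.0086649) = 210.6957269 amu; Δm = 1.7608599 amu; E_B = 1640.2 MeV; E_B/A = 7.848 MeV
⁶⁵Cu: Σm = 29(1.0072765) + 36(1.0086649) = 65.5229549 amu; Δm = 0.6110749 amu; E_B = 569.21 MeV; E_B/A = 8.757 MeV
⁶⁵Cu has the higher binding energy per nucleon, so it is the more tightly bound nucleus.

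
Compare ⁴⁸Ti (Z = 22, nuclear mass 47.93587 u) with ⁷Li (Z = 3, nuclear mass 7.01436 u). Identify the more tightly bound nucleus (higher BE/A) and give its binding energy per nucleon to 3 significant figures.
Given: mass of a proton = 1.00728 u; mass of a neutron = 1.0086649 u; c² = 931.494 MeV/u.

⁴⁸Ti: Σm = 22(1.00728) + 26(1.0086649) = 48.3854474 u; Δm = 0.4495774 u; E_B = 418.78 MeV; E_B/A = 8.7246 MeV
⁷Li: Σm = 3(1.00728) + 4(1.0086649) = 7.0564996 u; Δm = 0.0421396 u; E_B = 39.253 MeV; E_B/A = 5.608 MeV
⁴⁸Ti has the higher binding energy per nucleon, so it is the more tightly bound nucleus.

⁴⁸Ti; 8.72 MeV/nucleon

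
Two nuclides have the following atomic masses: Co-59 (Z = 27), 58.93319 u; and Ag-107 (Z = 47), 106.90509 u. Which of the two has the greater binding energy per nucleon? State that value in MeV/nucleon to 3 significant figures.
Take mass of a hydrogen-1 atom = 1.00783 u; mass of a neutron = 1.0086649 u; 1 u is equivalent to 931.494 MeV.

Co-59; 8.77 MeV/nucleon

Co-59: Σm = 27(1.00783) + 32(1.0086649) = 59.4886868 u; Δm = 0.5554968 u; E_B = 517.44 MeV; E_B/A = 8.770 MeV
Ag-107: Σm = 47(1.00783) + 60(1.0086649) = 107.8879040 u; Δm = 0.9828140 u; E_B = 915.49 MeV; E_B/A = 8.556 MeV
Co-59 has the higher binding energy per nucleon, so it is the more tightly bound nucleus.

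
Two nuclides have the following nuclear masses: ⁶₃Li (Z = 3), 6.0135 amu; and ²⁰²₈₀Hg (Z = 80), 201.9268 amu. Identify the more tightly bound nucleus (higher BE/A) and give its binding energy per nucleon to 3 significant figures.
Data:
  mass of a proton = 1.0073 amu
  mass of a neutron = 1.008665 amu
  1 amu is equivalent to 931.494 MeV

⁶₃Li: Σm = 3(1.0073) + 3(1.008665) = 6.047895 amu; Δm = 0.034395 amu; E_B = 32.039 MeV; E_B/A = 5.340 MeV
²⁰²₈₀Hg: Σm = 80(1.0073) + 122(1.008665) = 203.641130 amu; Δm = 1.714330 amu; E_B = 1596.9 MeV; E_B/A = 7.905 MeV
²⁰²₈₀Hg has the higher binding energy per nucleon, so it is the more tightly bound nucleus.

²⁰²₈₀Hg; 7.91 MeV/nucleon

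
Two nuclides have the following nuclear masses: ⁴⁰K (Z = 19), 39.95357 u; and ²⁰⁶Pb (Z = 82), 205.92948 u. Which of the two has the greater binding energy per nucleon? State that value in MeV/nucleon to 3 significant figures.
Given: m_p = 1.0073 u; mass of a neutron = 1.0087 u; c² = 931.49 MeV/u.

⁴⁰K; 8.57 MeV/nucleon

⁴⁰K: Σm = 19(1.0073) + 21(1.0087) = 40.3214 u; Δm = 0.36783 u; E_B = 342.63 MeV; E_B/A = 8.566 MeV
²⁰⁶Pb: Σm = 82(1.0073) + 124(1.0087) = 207.6774 u; Δm = 1.74792 u; E_B = 1628.2 MeV; E_B/A = 7.904 MeV
⁴⁰K has the higher binding energy per nucleon, so it is the more tightly bound nucleus.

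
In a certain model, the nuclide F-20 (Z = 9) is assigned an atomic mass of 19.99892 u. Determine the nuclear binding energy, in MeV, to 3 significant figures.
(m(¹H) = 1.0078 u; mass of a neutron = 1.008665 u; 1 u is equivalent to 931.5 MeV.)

The nucleus contains 9 protons and 20 − 9 = 11 neutrons.
Σm = 9·m(¹H) + 11·m_n = 9.0702 + 11.095315 = 20.165515 u
The mass defect is 20.165515 − 19.99892 = 0.166595 u.
E_B = 0.166595 × 931.5 = 155.183 MeV

155 MeV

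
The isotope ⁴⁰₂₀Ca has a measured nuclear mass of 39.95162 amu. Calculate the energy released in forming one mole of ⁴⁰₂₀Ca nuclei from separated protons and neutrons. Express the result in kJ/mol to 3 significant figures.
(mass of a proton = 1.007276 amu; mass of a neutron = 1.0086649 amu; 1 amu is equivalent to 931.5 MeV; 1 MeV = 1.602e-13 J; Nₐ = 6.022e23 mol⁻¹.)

Σm = 20·m_p + 20·m_n = 20.145520 + 20.1732980 = 40.3188180 amu
Δm = 40.3188180 − 39.95162 = 0.3671980 amu
Binding energy = Δm·c² = 0.3671980 × 931.5 MeV/amu = 342.045 MeV
Per nucleus in joules: 342.045 MeV × 1.602e-13 J/MeV = 5.4796e-11 J
Per mole: 5.4796e-11 J × 6.022e23 mol⁻¹ = 3.2998e+13 J/mol

3.30e+10 kJ/mol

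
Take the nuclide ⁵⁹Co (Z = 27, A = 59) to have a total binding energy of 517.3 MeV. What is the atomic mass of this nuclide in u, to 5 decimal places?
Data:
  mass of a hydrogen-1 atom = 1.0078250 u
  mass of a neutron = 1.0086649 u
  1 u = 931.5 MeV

Mass defect = 517.3 MeV / (931.5 MeV/u) = 0.5553408 u
Constituent mass = 27(1.0078250) + 32(1.0086649) = 59.4885518 u
Atomic mass = 59.4885518 − 0.5553408 = 58.9332110 u ≈ 58.93321 u (to 5 decimal places)

58.93321 u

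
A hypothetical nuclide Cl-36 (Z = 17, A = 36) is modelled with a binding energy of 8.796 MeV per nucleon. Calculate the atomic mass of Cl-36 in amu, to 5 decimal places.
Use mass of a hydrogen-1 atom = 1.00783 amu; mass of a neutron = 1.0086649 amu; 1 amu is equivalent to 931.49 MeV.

Total binding energy = 36 × 8.796 = 316.656 MeV
Mass defect = 316.656 MeV / (931.49 MeV/amu) = 0.3399457 amu
Constituent mass = 17(1.00783) + 19(1.0086649) = 36.2977431 amu
Atomic mass = 36.2977431 − 0.3399457 = 35.9577974 amu ≈ 35.95780 amu (to 5 decimal places)

35.95780 amu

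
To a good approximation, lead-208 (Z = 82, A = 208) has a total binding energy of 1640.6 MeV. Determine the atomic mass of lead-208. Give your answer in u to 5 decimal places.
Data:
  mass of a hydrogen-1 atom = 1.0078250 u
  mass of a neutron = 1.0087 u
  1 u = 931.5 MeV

207.97660 u

Mass defect = 1640.6 MeV / (931.5 MeV/u) = 1.7612453 u
Constituent mass = 82(1.0078250) + 126(1.0087) = 209.7378500 u
Atomic mass = 209.7378500 − 1.7612453 = 207.9766047 u ≈ 207.97660 u (to 5 decimal places)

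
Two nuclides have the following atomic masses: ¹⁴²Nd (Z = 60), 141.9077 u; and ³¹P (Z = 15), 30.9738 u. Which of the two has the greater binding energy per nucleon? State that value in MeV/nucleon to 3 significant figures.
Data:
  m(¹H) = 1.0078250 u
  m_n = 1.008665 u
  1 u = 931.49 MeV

³¹P; 8.48 MeV/nucleon

¹⁴²Nd: Σm = 60(1.0078250) + 82(1.008665) = 143.1800300 u; Δm = 1.2723300 u; E_B = 1185.2 MeV; E_B/A = 8.346 MeV
³¹P: Σm = 15(1.0078250) + 16(1.008665) = 31.2560150 u; Δm = 0.2822150 u; E_B = 262.88 MeV; E_B/A = 8.480 MeV
³¹P has the higher binding energy per nucleon, so it is the more tightly bound nucleus.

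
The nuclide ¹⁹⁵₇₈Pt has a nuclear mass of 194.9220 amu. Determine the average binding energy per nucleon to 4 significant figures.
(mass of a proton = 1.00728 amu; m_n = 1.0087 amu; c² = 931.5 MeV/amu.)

7.948 MeV/nucleon

The nucleus contains 78 protons and 195 − 78 = 117 neutrons.
Σm = 78·m_p + 117·m_n = 78.56784 + 118.0179 = 196.58574 amu
Mass defect Δm = 196.58574 − 194.9220 = 1.66374 amu
Binding energy = Δm·c² = 1.66374 × 931.5 MeV/amu = 1549.77 MeV
BE/A = 1549.77 MeV / 195 = 7.948 MeV/nucleon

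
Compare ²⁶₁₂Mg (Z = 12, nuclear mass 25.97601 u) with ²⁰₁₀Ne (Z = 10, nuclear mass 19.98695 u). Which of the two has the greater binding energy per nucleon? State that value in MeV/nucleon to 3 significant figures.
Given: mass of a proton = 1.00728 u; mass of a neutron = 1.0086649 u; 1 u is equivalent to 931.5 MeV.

²⁶₁₂Mg: Σm = 12(1.00728) + 14(1.0086649) = 26.2086686 u; Δm = 0.2326586 u; E_B = 216.72 MeV; E_B/A = 8.335 MeV
²⁰₁₀Ne: Σm = 10(1.00728) + 10(1.0086649) = 20.1594490 u; Δm = 0.1724990 u; E_B = 160.68 MeV; E_B/A = 8.034 MeV
²⁶₁₂Mg has the higher binding energy per nucleon, so it is the more tightly bound nucleus.

²⁶₁₂Mg; 8.34 MeV/nucleon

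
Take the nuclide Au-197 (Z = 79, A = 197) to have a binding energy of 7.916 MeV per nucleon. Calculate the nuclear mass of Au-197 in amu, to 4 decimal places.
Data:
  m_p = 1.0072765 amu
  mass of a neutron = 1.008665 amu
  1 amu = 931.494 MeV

196.9232 amu

Total binding energy = 197 × 7.916 = 1559.452 MeV
Mass defect = 1559.452 MeV / (931.494 MeV/amu) = 1.674141 amu
Constituent mass = 79(1.0072765) + 118(1.008665) = 198.5973135 amu
Nuclear mass = 198.5973135 − 1.674141 = 196.9231725 amu ≈ 196.9232 amu (to 4 decimal places)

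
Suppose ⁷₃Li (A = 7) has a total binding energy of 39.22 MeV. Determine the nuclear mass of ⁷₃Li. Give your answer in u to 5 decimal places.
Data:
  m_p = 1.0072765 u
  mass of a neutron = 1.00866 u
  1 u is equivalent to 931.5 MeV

Mass defect = 39.22 MeV / (931.5 MeV/u) = 0.0421041 u
Constituent mass = 3(1.0072765) + 4(1.00866) = 7.0564695 u
Nuclear mass = 7.0564695 − 0.0421041 = 7.0143654 u ≈ 7.01437 u (to 5 decimal places)

7.01437 u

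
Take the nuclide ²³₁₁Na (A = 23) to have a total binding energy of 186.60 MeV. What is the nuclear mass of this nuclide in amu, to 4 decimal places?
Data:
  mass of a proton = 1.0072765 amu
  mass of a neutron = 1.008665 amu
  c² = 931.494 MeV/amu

22.9837 amu

Mass defect = 186.60 MeV / (931.494 MeV/amu) = 0.200323 amu
Constituent mass = 11(1.0072765) + 12(1.008665) = 23.1840215 amu
Nuclear mass = 23.1840215 − 0.200323 = 22.9836985 amu ≈ 22.9837 amu (to 4 decimal places)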